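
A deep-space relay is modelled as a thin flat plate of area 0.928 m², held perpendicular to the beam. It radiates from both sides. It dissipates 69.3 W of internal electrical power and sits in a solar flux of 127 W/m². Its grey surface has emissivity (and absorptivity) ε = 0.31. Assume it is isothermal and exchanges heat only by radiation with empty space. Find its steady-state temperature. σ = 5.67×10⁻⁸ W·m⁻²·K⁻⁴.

T ≈ 239 K

At steady state, absorbed solar power + internal power = radiated power.
Absorbed: α·S·A_cross = 0.31·127·0.9280 = 36.54 W (cross-section A).
Total input = 36.54 + 69.3 = 105.8 W.
Radiated: εσ·A_surf·T⁴ with A_surf = 2A = 1.856 m².
T⁴ = 105.8/(0.31·5.67×10⁻⁸·1.856) = 3.244×10⁹ K⁴.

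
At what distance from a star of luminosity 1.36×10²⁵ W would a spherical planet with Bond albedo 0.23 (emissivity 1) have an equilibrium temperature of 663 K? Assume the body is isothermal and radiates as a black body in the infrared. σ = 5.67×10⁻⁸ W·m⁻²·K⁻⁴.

For an isothermal black-emitting sphere, (1−a)S·πr² = σ·4πr²·T⁴ ⇒ S = 4σT⁴/(1−a).
S = 4·5.67×10⁻⁸·(663)⁴/0.770 = 56910 W/m².
Flux falls as S = L/(4πd²), so d = √(L/(4πS)) = √(1.36×10²⁵/(4π·56910)).

d ≈ 4.36×10⁹ m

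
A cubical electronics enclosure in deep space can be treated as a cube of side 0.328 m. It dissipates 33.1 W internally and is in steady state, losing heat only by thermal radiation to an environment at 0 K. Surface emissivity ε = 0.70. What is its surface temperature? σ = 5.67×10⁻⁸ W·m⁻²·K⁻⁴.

T ≈ 190 K

Steady state: internal power = radiated power, P = εσA T⁴.
Radiating area A = 6L² = 0.6455 m².
T⁴ = P/(εσA) = 33.1/(0.70·5.67×10⁻⁸·0.6455) = 1.292×10⁹ K⁴.
T = (1.292×10⁹)^(1/4).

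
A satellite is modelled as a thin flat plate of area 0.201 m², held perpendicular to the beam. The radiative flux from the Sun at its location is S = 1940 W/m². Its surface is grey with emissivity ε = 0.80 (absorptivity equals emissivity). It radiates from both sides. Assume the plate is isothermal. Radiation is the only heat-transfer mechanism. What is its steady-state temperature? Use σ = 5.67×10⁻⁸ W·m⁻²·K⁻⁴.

At equilibrium, absorbed power = emitted power.
Absorbing cross-section = A = 0.2010 m²; emitting surface = 2A = 0.4020 m² (ratio 2).
εS·A_cross = εσ·A_surf·T⁴  ⇒  T⁴ = S/(2σ)   (ε cancels).
T⁴ = 1940/(2·5.67×10⁻⁸) = 1.711×10¹⁰ K⁴.
T = (1.711×10¹⁰)^(1/4).

T ≈ 362 K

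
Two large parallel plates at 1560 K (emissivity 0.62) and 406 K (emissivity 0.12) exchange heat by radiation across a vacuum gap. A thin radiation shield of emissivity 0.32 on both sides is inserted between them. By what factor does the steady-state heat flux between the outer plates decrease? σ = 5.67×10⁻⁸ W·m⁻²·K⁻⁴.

Without shield: q₀ = σΔ(T⁴)/(1/ε₁+1/ε₂−1) with denominator 8.946.
With shield the two gaps are in series; the resistances add: (1/ε₁+1/ε_s−1)+(1/ε_s+1/ε₂−1) = 3.738+10.46 = 14.20.
Heat-flux ratio q₀/q = 14.20/8.946.

factor ≈ 1.59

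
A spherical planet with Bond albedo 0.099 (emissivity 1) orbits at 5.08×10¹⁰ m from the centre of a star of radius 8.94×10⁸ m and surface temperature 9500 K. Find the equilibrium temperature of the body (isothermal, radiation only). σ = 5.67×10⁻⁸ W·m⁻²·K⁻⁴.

The star's surface emits σT_*⁴; at distance d the flux is S = σT_*⁴(R_*/d)².
S = 5.67×10⁻⁸·(9500)⁴·(8.94×10⁸/5.08×10¹⁰)² = 1.430×10⁵ W/m².
For an isothermal sphere T⁴ = (1−a)S/(4σ) = 5.682×10¹¹ K⁴.

T ≈ 868 K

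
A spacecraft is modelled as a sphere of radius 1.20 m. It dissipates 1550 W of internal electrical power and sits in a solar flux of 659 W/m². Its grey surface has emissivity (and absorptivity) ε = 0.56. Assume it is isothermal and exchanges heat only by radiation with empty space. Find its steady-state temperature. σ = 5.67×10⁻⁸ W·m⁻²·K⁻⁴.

At steady state, absorbed solar power + internal power = radiated power.
Absorbed: α·S·A_cross = 0.56·659·4.524 = 1669 W (cross-section πr²).
Total input = 1669 + 1550 = 3219 W.
Radiated: εσ·A_surf·T⁴ with A_surf = 4πr² = 18.10 m².
T⁴ = 3219/(0.56·5.67×10⁻⁸·18.10) = 5.603×10⁹ K⁴.

T ≈ 274 K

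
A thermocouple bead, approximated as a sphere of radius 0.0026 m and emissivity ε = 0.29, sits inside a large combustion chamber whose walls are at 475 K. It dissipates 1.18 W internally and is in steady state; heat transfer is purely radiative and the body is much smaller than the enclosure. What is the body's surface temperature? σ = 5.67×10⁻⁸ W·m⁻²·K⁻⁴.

For a small grey body in a large enclosure, net radiated power = εσA(T⁴ − T_w⁴).
Steady state: P = εσA(T⁴ − T_w⁴) with A = 4πr² = 8.495×10⁻⁵ m².
T⁴ = P/(εσA) + T_w⁴ = 1.18/(0.29·5.67×10⁻⁸·8.495×10⁻⁵) + (475)⁴
    = 8.448×10¹¹ + 5.091×10¹⁰ = 8.957×10¹¹ K⁴.

T ≈ 973 K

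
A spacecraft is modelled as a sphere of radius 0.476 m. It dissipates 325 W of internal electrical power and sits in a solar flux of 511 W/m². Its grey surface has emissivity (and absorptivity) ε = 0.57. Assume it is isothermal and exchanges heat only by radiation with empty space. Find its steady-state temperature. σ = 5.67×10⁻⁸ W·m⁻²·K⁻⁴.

T ≈ 276 K

At steady state, absorbed solar power + internal power = radiated power.
Absorbed: α·S·A_cross = 0.57·511·0.7118 = 207.3 W (cross-section πr²).
Total input = 207.3 + 325 = 532.3 W.
Radiated: εσ·A_surf·T⁴ with A_surf = 4πr² = 2.847 m².
T⁴ = 532.3/(0.57·5.67×10⁻⁸·2.847) = 5.785×10⁹ K⁴.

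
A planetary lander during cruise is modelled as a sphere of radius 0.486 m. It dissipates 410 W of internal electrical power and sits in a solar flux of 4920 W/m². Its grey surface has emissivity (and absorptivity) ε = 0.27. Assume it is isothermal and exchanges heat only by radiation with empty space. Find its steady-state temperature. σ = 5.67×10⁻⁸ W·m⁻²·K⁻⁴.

At steady state, absorbed solar power + internal power = radiated power.
Absorbed: α·S·A_cross = 0.27·4920·0.7420 = 985.7 W (cross-section πr²).
Total input = 985.7 + 410 = 1396 W.
Radiated: εσ·A_surf·T⁴ with A_surf = 4πr² = 2.968 m².
T⁴ = 1396/(0.27·5.67×10⁻⁸·2.968) = 3.072×10¹⁰ K⁴.

T ≈ 419 K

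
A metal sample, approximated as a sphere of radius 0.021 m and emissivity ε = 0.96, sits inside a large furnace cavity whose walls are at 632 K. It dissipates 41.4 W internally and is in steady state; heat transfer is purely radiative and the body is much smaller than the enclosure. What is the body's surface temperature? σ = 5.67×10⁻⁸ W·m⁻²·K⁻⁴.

For a small grey body in a large enclosure, net radiated power = εσA(T⁴ − T_w⁴).
Steady state: P = εσA(T⁴ − T_w⁴) with A = 4πr² = 0.005542 m².
T⁴ = P/(εσA) + T_w⁴ = 41.4/(0.96·5.67×10⁻⁸·0.005542) + (632)⁴
    = 1.372×10¹¹ + 1.595×10¹¹ = 2.968×10¹¹ K⁴.

T ≈ 738 K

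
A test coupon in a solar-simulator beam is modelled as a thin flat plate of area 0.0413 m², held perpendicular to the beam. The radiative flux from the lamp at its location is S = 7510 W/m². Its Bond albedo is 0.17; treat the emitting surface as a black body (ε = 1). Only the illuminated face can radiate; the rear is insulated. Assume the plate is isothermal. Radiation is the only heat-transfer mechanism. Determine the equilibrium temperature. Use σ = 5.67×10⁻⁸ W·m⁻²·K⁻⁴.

T ≈ 576 K

At equilibrium, absorbed power = emitted power.
Absorbing cross-section = A = 0.04130 m²; emitting surface = A = 0.04130 m² (ratio 1).
(1−a)S·A_cross = εσ·A_surf·T⁴  ⇒  T⁴ = (1−a)S/(1σ).
T⁴ = 0.830·7510/(1·5.67×10⁻⁸) = 1.099×10¹¹ K⁴.
T = (1.099×10¹¹)^(1/4).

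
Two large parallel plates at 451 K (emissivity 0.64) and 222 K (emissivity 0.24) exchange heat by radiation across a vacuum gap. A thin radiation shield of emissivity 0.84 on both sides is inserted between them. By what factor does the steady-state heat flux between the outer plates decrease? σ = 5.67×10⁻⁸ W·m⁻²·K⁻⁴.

Without shield: q₀ = σΔ(T⁴)/(1/ε₁+1/ε₂−1) with denominator 4.729.
With shield the two gaps are in series; the resistances add: (1/ε₁+1/ε_s−1)+(1/ε_s+1/ε₂−1) = 1.753+4.357 = 6.110.
Heat-flux ratio q₀/q = 6.110/4.729.

factor ≈ 1.29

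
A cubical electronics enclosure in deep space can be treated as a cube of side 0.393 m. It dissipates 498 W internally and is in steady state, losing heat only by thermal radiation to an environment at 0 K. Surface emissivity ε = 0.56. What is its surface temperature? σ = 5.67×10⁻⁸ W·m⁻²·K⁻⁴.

T ≈ 361 K

Steady state: internal power = radiated power, P = εσA T⁴.
Radiating area A = 6L² = 0.9267 m².
T⁴ = P/(εσA) = 498/(0.56·5.67×10⁻⁸·0.9267) = 1.692×10¹⁰ K⁴.
T = (1.692×10¹⁰)^(1/4).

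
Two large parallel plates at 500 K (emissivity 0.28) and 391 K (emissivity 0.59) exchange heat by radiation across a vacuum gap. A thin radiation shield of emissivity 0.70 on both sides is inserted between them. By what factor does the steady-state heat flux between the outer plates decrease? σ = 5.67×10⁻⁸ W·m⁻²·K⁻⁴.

factor ≈ 1.44

Without shield: q₀ = σΔ(T⁴)/(1/ε₁+1/ε₂−1) with denominator 4.266.
With shield the two gaps are in series; the resistances add: (1/ε₁+1/ε_s−1)+(1/ε_s+1/ε₂−1) = 4.000+2.123 = 6.123.
Heat-flux ratio q₀/q = 6.123/4.266.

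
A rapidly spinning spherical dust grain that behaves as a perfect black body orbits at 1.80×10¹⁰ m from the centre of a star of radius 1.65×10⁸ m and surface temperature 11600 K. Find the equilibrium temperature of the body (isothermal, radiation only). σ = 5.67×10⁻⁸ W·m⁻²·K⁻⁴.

T ≈ 785 K

The star's surface emits σT_*⁴; at distance d the flux is S = σT_*⁴(R_*/d)².
S = 5.67×10⁻⁸·(11600)⁴·(1.65×10⁸/1.80×10¹⁰)² = 86270 W/m².
For an isothermal sphere T⁴ = (1−a)S/(4σ) = 3.804×10¹¹ K⁴.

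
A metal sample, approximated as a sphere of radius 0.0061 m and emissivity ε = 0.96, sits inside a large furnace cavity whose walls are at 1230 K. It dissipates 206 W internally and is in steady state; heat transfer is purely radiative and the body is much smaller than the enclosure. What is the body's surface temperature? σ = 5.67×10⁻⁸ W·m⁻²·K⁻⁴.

T ≈ 1800 K

For a small grey body in a large enclosure, net radiated power = εσA(T⁴ − T_w⁴).
Steady state: P = εσA(T⁴ − T_w⁴) with A = 4πr² = 4.676×10⁻⁴ m².
T⁴ = P/(εσA) + T_w⁴ = 206/(0.96·5.67×10⁻⁸·4.676×10⁻⁴) + (1230)⁴
    = 8.094×10¹² + 2.289×10¹² = 1.038×10¹³ K⁴.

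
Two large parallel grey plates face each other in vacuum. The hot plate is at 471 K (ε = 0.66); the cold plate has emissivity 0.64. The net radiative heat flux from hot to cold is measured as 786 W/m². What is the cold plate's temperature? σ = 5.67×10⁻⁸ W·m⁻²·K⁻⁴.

q = σ(T₁⁴ − T₂⁴)/(1/ε₁ + 1/ε₂ − 1); denominator = 2.078.
T₂⁴ = T₁⁴ − q·(1/ε₁+1/ε₂−1)/σ = 4.921×10¹⁰ − 786·2.078/5.67×10⁻⁸
    = 2.041×10¹⁰ K⁴.

T₂ ≈ 378 K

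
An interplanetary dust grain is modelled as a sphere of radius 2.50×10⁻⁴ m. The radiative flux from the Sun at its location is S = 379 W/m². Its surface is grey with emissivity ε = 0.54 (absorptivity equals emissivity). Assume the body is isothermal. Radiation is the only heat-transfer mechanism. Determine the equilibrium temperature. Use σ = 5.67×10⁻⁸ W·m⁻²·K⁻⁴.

T ≈ 202 K

At equilibrium, absorbed power = emitted power.
Absorbing cross-section = πr² = 1.963×10⁻⁷ m²; emitting surface = 4πr² = 7.854×10⁻⁷ m² (ratio 4).
εS·A_cross = εσ·A_surf·T⁴  ⇒  T⁴ = S/(4σ)   (ε cancels).
T⁴ = 379/(4·5.67×10⁻⁸) = 1.671×10⁹ K⁴.
T = (1.671×10⁹)^(1/4).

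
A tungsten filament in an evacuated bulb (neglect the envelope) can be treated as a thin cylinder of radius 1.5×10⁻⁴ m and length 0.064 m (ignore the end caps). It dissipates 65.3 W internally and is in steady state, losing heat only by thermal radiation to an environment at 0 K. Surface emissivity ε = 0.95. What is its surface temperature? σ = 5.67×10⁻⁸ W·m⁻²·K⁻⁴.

T ≈ 2120 K

Steady state: internal power = radiated power, P = εσA T⁴.
Radiating area A = 2πrL = 6.032×10⁻⁵ m².
T⁴ = P/(εσA) = 65.3/(0.95·5.67×10⁻⁸·6.032×10⁻⁵) = 2.010×10¹³ K⁴.
T = (2.010×10¹³)^(1/4).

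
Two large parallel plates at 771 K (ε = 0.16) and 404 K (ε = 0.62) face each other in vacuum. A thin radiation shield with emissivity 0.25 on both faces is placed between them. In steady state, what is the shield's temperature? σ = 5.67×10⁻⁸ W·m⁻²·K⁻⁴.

T_s ≈ 607 K

In steady state the net flux on the hot side equals that on the cold side.
σ(T₁⁴−T_s⁴)/D₁ = σ(T_s⁴−T₂⁴)/D₂, with D₁ = 1/ε₁+1/ε_s−1 = 9.250, D₂ = 1/ε_s+1/ε₂−1 = 4.613.
Solve for T_s⁴: T_s⁴ = (D₂·T₁⁴ + D₁·T₂⁴)/(D₁+D₂) = 1.354×10¹¹ K⁴.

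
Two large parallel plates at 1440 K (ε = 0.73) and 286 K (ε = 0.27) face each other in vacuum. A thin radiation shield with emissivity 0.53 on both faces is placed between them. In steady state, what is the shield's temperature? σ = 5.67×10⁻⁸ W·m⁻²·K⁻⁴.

In steady state the net flux on the hot side equals that on the cold side.
σ(T₁⁴−T_s⁴)/D₁ = σ(T_s⁴−T₂⁴)/D₂, with D₁ = 1/ε₁+1/ε_s−1 = 2.257, D₂ = 1/ε_s+1/ε₂−1 = 4.590.
Solve for T_s⁴: T_s⁴ = (D₂·T₁⁴ + D₁·T₂⁴)/(D₁+D₂) = 2.885×10¹² K⁴.

T_s ≈ 1300 K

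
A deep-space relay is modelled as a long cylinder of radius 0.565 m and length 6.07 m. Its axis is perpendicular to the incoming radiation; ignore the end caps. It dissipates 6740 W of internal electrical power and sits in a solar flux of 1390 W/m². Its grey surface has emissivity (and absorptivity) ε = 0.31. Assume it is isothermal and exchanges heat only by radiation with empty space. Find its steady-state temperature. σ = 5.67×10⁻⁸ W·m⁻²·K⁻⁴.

At steady state, absorbed solar power + internal power = radiated power.
Absorbed: α·S·A_cross = 0.31·1390·6.859 = 2956 W (cross-section 2rL).
Total input = 2956 + 6740 = 9696 W.
Radiated: εσ·A_surf·T⁴ with A_surf = 2πrL = 21.55 m².
T⁴ = 9696/(0.31·5.67×10⁻⁸·21.55) = 2.560×10¹⁰ K⁴.

T ≈ 400 K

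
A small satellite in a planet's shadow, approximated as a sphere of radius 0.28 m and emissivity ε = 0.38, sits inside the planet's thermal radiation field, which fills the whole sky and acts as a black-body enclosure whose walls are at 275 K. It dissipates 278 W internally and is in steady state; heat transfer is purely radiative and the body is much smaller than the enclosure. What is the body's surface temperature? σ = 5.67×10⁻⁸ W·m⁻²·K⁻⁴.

T ≈ 370 K

For a small grey body in a large enclosure, net radiated power = εσA(T⁴ − T_w⁴).
Steady state: P = εσA(T⁴ − T_w⁴) with A = 4πr² = 0.9852 m².
T⁴ = P/(εσA) + T_w⁴ = 278/(0.38·5.67×10⁻⁸·0.9852) + (275)⁴
    = 1.310×10¹⁰ + 5.719×10⁹ = 1.882×10¹⁰ K⁴.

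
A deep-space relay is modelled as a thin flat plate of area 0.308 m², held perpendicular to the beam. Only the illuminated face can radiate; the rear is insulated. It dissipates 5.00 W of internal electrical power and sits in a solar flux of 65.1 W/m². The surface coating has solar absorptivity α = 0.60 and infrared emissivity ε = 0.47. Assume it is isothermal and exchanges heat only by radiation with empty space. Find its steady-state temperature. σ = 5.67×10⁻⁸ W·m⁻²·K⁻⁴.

At steady state, absorbed solar power + internal power = radiated power.
Absorbed: α·S·A_cross = 0.60·65.1·0.3080 = 12.03 W (cross-section A).
Total input = 12.03 + 5.00 = 17.03 W.
Radiated: εσ·A_surf·T⁴ with A_surf = A = 0.3080 m².
T⁴ = 17.03/(0.47·5.67×10⁻⁸·0.3080) = 2.075×10⁹ K⁴.

T ≈ 213 K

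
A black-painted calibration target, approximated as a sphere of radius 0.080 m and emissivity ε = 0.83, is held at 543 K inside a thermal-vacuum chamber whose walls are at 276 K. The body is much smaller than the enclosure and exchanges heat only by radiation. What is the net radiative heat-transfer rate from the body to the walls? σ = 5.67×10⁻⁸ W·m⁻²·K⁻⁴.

For a small grey body in a large enclosure: P_net = εσA(T_body⁴ − T_wall⁴).
A = 4πr² = 0.08042 m²; T_body⁴ − T_wall⁴ = 8.694×10¹⁰ − 5.803×10⁹ = 8.113×10¹⁰ K⁴.
|P_net| = 0.83·5.67×10⁻⁸·0.08042·8.113×10¹⁰.

P_net ≈ 307 W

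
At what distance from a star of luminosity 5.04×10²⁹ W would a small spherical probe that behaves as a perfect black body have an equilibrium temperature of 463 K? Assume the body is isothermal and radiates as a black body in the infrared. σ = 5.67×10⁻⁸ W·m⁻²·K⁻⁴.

For an isothermal black-emitting sphere, (1−a)S·πr² = σ·4πr²·T⁴ ⇒ S = 4σT⁴/(1−a).
S = 4·5.67×10⁻⁸·(463)⁴/1.00 = 10420 W/m².
Flux falls as S = L/(4πd²), so d = √(L/(4πS)) = √(5.04×10²⁹/(4π·10420)).

d ≈ 1.96×10¹² m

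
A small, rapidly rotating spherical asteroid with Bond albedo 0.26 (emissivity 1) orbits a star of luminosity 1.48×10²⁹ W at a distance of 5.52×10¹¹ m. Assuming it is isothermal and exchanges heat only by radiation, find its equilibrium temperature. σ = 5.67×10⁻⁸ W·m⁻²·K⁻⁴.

First find the stellar flux at distance d: S = L/(4πd²) = 1.48×10²⁹/(4π·(5.52×10¹¹)²) = 38650 W/m².
For an isothermal sphere, absorbed (1−a)S·πr² = emitted σ·4πr²·T⁴, so T⁴ = (1−a)S/(4σ).
T⁴ = 0.740·38650/(4·5.67×10⁻⁸) = 1.261×10¹¹ K⁴.

T ≈ 596 K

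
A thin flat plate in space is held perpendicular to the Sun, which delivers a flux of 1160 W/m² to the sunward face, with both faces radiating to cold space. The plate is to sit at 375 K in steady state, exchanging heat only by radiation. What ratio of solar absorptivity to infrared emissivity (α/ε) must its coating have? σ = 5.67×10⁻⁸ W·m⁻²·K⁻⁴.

Balance: αS·A = εσ·2A·T⁴ ⇒ α/ε = 2σT⁴/S.
α/ε = 2·5.67×10⁻⁸·(375)⁴/1160 = 2·5.67×10⁻⁸·1.978×10¹⁰/1160.

α/ε ≈ 1.93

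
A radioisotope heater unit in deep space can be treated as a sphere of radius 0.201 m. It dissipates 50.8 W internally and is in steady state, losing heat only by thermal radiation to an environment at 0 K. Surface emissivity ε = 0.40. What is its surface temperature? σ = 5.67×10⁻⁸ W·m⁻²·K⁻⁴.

Steady state: internal power = radiated power, P = εσA T⁴.
Radiating area A = 4πr² = 0.5077 m².
T⁴ = P/(εσA) = 50.8/(0.40·5.67×10⁻⁸·0.5077) = 4.412×10⁹ K⁴.
T = (4.412×10⁹)^(1/4).

T ≈ 258 K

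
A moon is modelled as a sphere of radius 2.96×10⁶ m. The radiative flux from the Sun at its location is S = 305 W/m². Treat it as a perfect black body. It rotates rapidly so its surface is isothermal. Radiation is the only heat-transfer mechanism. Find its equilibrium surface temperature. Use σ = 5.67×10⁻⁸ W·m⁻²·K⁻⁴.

T ≈ 191 K

At equilibrium, absorbed power = emitted power.
Absorbing cross-section = πr² = 2.753×10¹³ m²; emitting surface = 4πr² = 1.101×10¹⁴ m² (ratio 4).
S·A_cross = εσ·A_surf·T⁴  ⇒  T⁴ = S/(4σ).
T⁴ = 1.00·305/(4·5.67×10⁻⁸) = 1.345×10⁹ K⁴.
T = (1.345×10⁹)^(1/4).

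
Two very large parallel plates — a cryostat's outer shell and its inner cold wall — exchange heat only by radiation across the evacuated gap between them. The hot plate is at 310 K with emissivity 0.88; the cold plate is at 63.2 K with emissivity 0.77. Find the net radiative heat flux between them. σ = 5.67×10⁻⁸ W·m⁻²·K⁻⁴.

q ≈ 364 W/m²

For two infinite grey parallel plates, q = σ(T₁⁴ − T₂⁴)/(1/ε₁ + 1/ε₂ − 1).
T₁⁴ − T₂⁴ = 9.235×10⁹ − 1.595×10⁷ = 9.219×10⁹ K⁴.
1/ε₁ + 1/ε₂ − 1 = 1.136 + 1.299 − 1 = 1.435.
q = 5.67×10⁻⁸ × 9.219×10⁹ / 1.435.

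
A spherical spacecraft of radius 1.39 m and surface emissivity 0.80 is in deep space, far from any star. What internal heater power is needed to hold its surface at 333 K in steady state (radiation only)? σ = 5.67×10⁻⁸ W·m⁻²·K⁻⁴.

P ≈ 13500 W

P = εσ·4πr²·T⁴.
4πr² = 24.28 m²; T⁴ = 1.230×10¹⁰ K⁴.
P = 0.80·5.67×10⁻⁸·24.28·1.230×10¹⁰.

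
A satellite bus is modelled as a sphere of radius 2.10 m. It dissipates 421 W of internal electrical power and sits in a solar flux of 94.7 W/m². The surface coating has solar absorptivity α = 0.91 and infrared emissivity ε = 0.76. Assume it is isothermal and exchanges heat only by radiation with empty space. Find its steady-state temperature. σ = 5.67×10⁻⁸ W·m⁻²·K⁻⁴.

At steady state, absorbed solar power + internal power = radiated power.
Absorbed: α·S·A_cross = 0.91·94.7·13.85 = 1194 W (cross-section πr²).
Total input = 1194 + 421 = 1615 W.
Radiated: εσ·A_surf·T⁴ with A_surf = 4πr² = 55.42 m².
T⁴ = 1615/(0.76·5.67×10⁻⁸·55.42) = 6.763×10⁸ K⁴.

T ≈ 161 K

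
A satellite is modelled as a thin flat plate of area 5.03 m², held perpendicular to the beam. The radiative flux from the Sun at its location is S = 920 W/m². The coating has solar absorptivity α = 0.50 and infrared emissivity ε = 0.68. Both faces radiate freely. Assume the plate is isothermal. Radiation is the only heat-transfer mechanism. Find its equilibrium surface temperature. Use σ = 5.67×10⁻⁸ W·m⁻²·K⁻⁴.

At equilibrium, absorbed power = emitted power.
Absorbing cross-section = A = 5.030 m²; emitting surface = 2A = 10.06 m² (ratio 2).
αS·A_cross = εσ·A_surf·T⁴  ⇒  T⁴ = αS/(ε·2σ).
T⁴ = 0.500·920/(0.68·2·5.67×10⁻⁸) = 5.965×10⁹ K⁴.
T = (5.965×10⁹)^(1/4).

T ≈ 278 K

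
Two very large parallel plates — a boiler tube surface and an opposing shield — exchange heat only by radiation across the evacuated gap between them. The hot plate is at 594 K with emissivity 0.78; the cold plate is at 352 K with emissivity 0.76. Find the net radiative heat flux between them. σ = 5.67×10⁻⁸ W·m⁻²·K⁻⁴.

q ≈ 3870 W/m²

For two infinite grey parallel plates, q = σ(T₁⁴ − T₂⁴)/(1/ε₁ + 1/ε₂ − 1).
T₁⁴ − T₂⁴ = 1.245×10¹¹ − 1.535×10¹⁰ = 1.091×10¹¹ K⁴.
1/ε₁ + 1/ε₂ − 1 = 1.282 + 1.316 − 1 = 1.598.
q = 5.67×10⁻⁸ × 1.091×10¹¹ / 1.598.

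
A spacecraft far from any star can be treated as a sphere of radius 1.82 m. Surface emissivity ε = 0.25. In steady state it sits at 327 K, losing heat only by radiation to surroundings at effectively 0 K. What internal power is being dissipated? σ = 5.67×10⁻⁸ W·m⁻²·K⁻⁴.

Steady state: P = εσA T⁴.
A = 4πr² = 41.62 m²; T⁴ = (327)⁴ = 1.143×10¹⁰ K⁴.
P = 0.25 × 5.67×10⁻⁸ × 41.62 × 1.143×10¹⁰.

P ≈ 6750 W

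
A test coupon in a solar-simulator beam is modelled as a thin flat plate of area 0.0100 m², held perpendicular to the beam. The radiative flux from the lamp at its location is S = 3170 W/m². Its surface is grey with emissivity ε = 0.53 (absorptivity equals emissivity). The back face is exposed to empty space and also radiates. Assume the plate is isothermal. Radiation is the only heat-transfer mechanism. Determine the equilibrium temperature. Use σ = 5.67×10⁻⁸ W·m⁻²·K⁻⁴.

T ≈ 409 K

At equilibrium, absorbed power = emitted power.
Absorbing cross-section = A = 0.01000 m²; emitting surface = 2A = 0.02000 m² (ratio 2).
εS·A_cross = εσ·A_surf·T⁴  ⇒  T⁴ = S/(2σ)   (ε cancels).
T⁴ = 3170/(2·5.67×10⁻⁸) = 2.795×10¹⁰ K⁴.
T = (2.795×10¹⁰)^(1/4).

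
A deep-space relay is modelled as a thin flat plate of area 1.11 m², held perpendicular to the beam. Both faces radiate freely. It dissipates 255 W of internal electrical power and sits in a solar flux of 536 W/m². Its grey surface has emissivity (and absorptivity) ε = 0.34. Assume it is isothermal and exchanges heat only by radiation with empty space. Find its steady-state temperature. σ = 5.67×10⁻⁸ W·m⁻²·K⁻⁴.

T ≈ 322 K

At steady state, absorbed solar power + internal power = radiated power.
Absorbed: α·S·A_cross = 0.34·536·1.110 = 202.3 W (cross-section A).
Total input = 202.3 + 255 = 457.3 W.
Radiated: εσ·A_surf·T⁴ with A_surf = 2A = 2.220 m².
T⁴ = 457.3/(0.34·5.67×10⁻⁸·2.220) = 1.068×10¹⁰ K⁴.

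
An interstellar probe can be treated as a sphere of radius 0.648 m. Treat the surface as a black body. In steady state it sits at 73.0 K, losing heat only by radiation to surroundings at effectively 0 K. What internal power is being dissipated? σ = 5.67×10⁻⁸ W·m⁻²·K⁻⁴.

P ≈ 8.50 W

Steady state: P = εσA T⁴.
A = 4πr² = 5.277 m²; T⁴ = (73.0)⁴ = 2.840×10⁷ K⁴.
P = 1.0 × 5.67×10⁻⁸ × 5.277 × 2.840×10⁷.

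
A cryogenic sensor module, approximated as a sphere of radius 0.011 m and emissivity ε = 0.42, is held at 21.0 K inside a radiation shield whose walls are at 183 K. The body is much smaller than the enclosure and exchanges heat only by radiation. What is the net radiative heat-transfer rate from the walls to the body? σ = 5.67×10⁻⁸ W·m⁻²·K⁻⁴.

P_net ≈ 0.0406 W

For a small grey body in a large enclosure: P_net = εσA(T_body⁴ − T_wall⁴).
A = 4πr² = 0.001521 m²; T_body⁴ − T_wall⁴ = 1.945×10⁵ − 1.122×10⁹ = -1.121×10⁹ K⁴.
|P_net| = 0.42·5.67×10⁻⁸·0.001521·1.121×10⁹.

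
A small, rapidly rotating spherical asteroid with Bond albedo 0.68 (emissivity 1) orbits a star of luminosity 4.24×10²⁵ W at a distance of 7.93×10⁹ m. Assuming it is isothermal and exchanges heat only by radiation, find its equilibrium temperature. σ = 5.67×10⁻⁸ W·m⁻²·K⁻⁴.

First find the stellar flux at distance d: S = L/(4πd²) = 4.24×10²⁵/(4π·(7.93×10⁹)²) = 53650 W/m².
For an isothermal sphere, absorbed (1−a)S·πr² = emitted σ·4πr²·T⁴, so T⁴ = (1−a)S/(4σ).
T⁴ = 0.320·53650/(4·5.67×10⁻⁸) = 7.570×10¹⁰ K⁴.

T ≈ 525 K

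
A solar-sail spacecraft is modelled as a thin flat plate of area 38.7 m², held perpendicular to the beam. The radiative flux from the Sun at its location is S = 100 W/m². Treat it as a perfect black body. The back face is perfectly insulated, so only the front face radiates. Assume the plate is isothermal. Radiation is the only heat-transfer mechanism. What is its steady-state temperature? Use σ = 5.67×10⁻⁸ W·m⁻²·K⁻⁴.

T ≈ 205 K

At equilibrium, absorbed power = emitted power.
Absorbing cross-section = A = 38.70 m²; emitting surface = A = 38.70 m² (ratio 1).
S·A_cross = εσ·A_surf·T⁴  ⇒  T⁴ = S/(1σ).
T⁴ = 1.00·100/(1·5.67×10⁻⁸) = 1.764×10⁹ K⁴.
T = (1.764×10⁹)^(1/4).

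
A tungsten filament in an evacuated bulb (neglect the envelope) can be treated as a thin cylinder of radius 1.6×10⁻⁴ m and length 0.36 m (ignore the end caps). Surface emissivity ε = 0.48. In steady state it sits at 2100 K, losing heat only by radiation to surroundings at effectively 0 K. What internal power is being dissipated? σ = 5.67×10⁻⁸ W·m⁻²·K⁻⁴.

P ≈ 192 W

Steady state: P = εσA T⁴.
A = 2πrL = 3.619×10⁻⁴ m²; T⁴ = (2100)⁴ = 1.945×10¹³ K⁴.
P = 0.48 × 5.67×10⁻⁸ × 3.619×10⁻⁴ × 1.945×10¹³.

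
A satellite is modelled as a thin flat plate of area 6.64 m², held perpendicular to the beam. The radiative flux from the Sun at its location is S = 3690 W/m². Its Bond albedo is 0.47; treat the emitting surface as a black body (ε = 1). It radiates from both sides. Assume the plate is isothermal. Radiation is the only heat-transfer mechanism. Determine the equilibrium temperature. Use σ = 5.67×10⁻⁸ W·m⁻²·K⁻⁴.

At equilibrium, absorbed power = emitted power.
Absorbing cross-section = A = 6.640 m²; emitting surface = 2A = 13.28 m² (ratio 2).
(1−a)S·A_cross = εσ·A_surf·T⁴  ⇒  T⁴ = (1−a)S/(2σ).
T⁴ = 0.530·3690/(2·5.67×10⁻⁸) = 1.725×10¹⁰ K⁴.
T = (1.725×10¹⁰)^(1/4).

T ≈ 362 K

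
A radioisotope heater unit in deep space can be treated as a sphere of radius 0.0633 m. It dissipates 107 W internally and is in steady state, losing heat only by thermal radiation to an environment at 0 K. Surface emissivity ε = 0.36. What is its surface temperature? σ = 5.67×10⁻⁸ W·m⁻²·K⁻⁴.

Steady state: internal power = radiated power, P = εσA T⁴.
Radiating area A = 4πr² = 0.05035 m².
T⁴ = P/(εσA) = 107/(0.36·5.67×10⁻⁸·0.05035) = 1.041×10¹¹ K⁴.
T = (1.041×10¹¹)^(1/4).

T ≈ 568 K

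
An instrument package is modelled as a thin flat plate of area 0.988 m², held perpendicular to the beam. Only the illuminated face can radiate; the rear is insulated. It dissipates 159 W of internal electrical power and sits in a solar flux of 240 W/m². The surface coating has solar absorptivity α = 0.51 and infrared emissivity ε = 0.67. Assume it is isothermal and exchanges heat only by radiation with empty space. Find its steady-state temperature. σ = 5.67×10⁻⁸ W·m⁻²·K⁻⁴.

At steady state, absorbed solar power + internal power = radiated power.
Absorbed: α·S·A_cross = 0.51·240·0.9880 = 120.9 W (cross-section A).
Total input = 120.9 + 159 = 279.9 W.
Radiated: εσ·A_surf·T⁴ with A_surf = A = 0.9880 m².
T⁴ = 279.9/(0.67·5.67×10⁻⁸·0.9880) = 7.458×10⁹ K⁴.

T ≈ 294 K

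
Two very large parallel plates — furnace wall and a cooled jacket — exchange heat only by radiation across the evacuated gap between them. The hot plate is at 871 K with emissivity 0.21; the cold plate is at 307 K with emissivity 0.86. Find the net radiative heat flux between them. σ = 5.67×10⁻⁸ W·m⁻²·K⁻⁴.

For two infinite grey parallel plates, q = σ(T₁⁴ − T₂⁴)/(1/ε₁ + 1/ε₂ − 1).
T₁⁴ − T₂⁴ = 5.755×10¹¹ − 8.883×10⁹ = 5.667×10¹¹ K⁴.
1/ε₁ + 1/ε₂ − 1 = 4.762 + 1.163 − 1 = 4.925.
q = 5.67×10⁻⁸ × 5.667×10¹¹ / 4.925.

q ≈ 6520 W/m²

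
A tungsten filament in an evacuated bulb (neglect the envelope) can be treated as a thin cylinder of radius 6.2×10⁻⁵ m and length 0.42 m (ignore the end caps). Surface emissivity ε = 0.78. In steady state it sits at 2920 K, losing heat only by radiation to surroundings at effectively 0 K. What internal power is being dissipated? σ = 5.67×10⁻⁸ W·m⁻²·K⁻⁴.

P ≈ 526 W

Steady state: P = εσA T⁴.
A = 2πrL = 1.636×10⁻⁴ m²; T⁴ = (2920)⁴ = 7.270×10¹³ K⁴.
P = 0.78 × 5.67×10⁻⁸ × 1.636×10⁻⁴ × 7.270×10¹³.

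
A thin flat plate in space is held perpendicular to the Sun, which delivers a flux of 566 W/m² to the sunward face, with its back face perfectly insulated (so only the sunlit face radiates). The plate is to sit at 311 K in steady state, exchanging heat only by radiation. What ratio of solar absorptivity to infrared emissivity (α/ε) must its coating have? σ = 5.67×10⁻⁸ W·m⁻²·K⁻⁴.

Balance: αS·A = εσ·1A·T⁴ ⇒ α/ε = σT⁴/S.
α/ε = 5.67×10⁻⁸·(311)⁴/566 = 5.67×10⁻⁸·9.355×10⁹/566.

α/ε ≈ 0.937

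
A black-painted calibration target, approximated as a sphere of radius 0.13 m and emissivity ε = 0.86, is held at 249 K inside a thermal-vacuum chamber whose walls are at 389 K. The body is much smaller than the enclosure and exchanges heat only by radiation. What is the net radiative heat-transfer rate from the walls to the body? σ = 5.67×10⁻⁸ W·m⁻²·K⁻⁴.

P_net ≈ 197 W

For a small grey body in a large enclosure: P_net = εσA(T_body⁴ − T_wall⁴).
A = 4πr² = 0.2124 m²; T_body⁴ − T_wall⁴ = 3.844×10⁹ − 2.290×10¹⁰ = -1.905×10¹⁰ K⁴.
|P_net| = 0.86·5.67×10⁻⁸·0.2124·1.905×10¹⁰.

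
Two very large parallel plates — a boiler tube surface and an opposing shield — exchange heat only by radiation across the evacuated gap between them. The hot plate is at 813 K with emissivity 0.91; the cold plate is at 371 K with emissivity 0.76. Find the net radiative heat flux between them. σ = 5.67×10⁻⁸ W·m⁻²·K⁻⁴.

q ≈ 16800 W/m²

For two infinite grey parallel plates, q = σ(T₁⁴ − T₂⁴)/(1/ε₁ + 1/ε₂ − 1).
T₁⁴ − T₂⁴ = 4.369×10¹¹ − 1.895×10¹⁰ = 4.179×10¹¹ K⁴.
1/ε₁ + 1/ε₂ − 1 = 1.099 + 1.316 − 1 = 1.415.
q = 5.67×10⁻⁸ × 4.179×10¹¹ / 1.415.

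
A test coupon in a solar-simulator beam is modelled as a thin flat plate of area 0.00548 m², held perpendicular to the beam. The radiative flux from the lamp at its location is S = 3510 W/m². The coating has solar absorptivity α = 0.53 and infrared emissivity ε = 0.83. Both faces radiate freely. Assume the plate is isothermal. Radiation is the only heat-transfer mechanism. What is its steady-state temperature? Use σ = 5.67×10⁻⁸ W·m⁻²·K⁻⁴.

At equilibrium, absorbed power = emitted power.
Absorbing cross-section = A = 0.005480 m²; emitting surface = 2A = 0.01096 m² (ratio 2).
αS·A_cross = εσ·A_surf·T⁴  ⇒  T⁴ = αS/(ε·2σ).
T⁴ = 0.530·3510/(0.83·2·5.67×10⁻⁸) = 1.976×10¹⁰ K⁴.
T = (1.976×10¹⁰)^(1/4).

T ≈ 375 K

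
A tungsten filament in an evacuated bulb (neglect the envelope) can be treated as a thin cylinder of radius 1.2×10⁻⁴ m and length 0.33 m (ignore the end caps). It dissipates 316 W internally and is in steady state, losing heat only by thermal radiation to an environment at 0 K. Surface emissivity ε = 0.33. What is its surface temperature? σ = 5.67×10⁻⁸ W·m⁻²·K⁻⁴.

T ≈ 2870 K

Steady state: internal power = radiated power, P = εσA T⁴.
Radiating area A = 2πrL = 2.488×10⁻⁴ m².
T⁴ = P/(εσA) = 316/(0.33·5.67×10⁻⁸·2.488×10⁻⁴) = 6.788×10¹³ K⁴.
T = (6.788×10¹³)^(1/4).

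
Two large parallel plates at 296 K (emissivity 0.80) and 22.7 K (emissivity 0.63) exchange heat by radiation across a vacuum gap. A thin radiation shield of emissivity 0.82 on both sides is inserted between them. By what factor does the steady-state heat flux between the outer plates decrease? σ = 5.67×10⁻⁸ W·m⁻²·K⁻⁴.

factor ≈ 1.78

Without shield: q₀ = σΔ(T⁴)/(1/ε₁+1/ε₂−1) with denominator 1.837.
With shield the two gaps are in series; the resistances add: (1/ε₁+1/ε_s−1)+(1/ε_s+1/ε₂−1) = 1.470+1.807 = 3.276.
Heat-flux ratio q₀/q = 3.276/1.837.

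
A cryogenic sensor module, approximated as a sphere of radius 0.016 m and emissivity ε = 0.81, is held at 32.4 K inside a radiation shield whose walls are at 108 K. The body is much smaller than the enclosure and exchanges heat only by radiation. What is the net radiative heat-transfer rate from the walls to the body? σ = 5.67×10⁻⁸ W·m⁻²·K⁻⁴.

For a small grey body in a large enclosure: P_net = εσA(T_body⁴ − T_wall⁴).
A = 4πr² = 0.003217 m²; T_body⁴ − T_wall⁴ = 1.102×10⁶ − 1.360×10⁸ = -1.349×10⁸ K⁴.
|P_net| = 0.81·5.67×10⁻⁸·0.003217·1.349×10⁸.

P_net ≈ 0.0199 W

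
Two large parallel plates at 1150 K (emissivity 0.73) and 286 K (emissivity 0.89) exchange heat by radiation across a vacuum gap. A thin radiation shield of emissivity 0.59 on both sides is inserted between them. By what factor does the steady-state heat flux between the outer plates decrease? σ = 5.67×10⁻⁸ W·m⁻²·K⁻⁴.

Without shield: q₀ = σΔ(T⁴)/(1/ε₁+1/ε₂−1) with denominator 1.493.
With shield the two gaps are in series; the resistances add: (1/ε₁+1/ε_s−1)+(1/ε_s+1/ε₂−1) = 2.065+1.819 = 3.883.
Heat-flux ratio q₀/q = 3.883/1.493.

factor ≈ 2.60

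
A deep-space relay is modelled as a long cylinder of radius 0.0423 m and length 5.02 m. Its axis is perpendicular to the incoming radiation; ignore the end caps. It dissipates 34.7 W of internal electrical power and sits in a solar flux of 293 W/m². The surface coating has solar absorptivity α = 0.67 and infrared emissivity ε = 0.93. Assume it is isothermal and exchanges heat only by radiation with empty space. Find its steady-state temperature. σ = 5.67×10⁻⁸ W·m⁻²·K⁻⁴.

T ≈ 202 K

At steady state, absorbed solar power + internal power = radiated power.
Absorbed: α·S·A_cross = 0.67·293·0.4247 = 83.37 W (cross-section 2rL).
Total input = 83.37 + 34.7 = 118.1 W.
Radiated: εσ·A_surf·T⁴ with A_surf = 2πrL = 1.334 m².
T⁴ = 118.1/(0.93·5.67×10⁻⁸·1.334) = 1.678×10⁹ K⁴.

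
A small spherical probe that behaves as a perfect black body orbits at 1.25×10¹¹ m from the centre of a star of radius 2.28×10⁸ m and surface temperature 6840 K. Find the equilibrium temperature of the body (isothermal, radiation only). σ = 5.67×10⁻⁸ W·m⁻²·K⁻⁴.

The star's surface emits σT_*⁴; at distance d the flux is S = σT_*⁴(R_*/d)².
S = 5.67×10⁻⁸·(6840)⁴·(2.28×10⁸/1.25×10¹¹)² = 412.9 W/m².
For an isothermal sphere T⁴ = (1−a)S/(4σ) = 1.821×10⁹ K⁴.

T ≈ 207 K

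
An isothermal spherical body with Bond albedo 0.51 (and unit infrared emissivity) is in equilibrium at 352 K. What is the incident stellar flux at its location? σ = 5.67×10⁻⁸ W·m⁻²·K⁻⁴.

S ≈ 7110 W/m²

(1−a)S·πr² = σ·4πr²·T⁴ ⇒ S = 4σT⁴/(1−a).
S = 4·5.67×10⁻⁸·1.535×10¹⁰/0.490.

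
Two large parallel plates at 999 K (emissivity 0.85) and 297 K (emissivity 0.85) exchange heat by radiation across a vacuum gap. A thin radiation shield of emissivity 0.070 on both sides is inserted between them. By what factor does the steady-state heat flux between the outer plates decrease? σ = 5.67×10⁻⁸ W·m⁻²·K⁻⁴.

factor ≈ 21.4

Without shield: q₀ = σΔ(T⁴)/(1/ε₁+1/ε₂−1) with denominator 1.353.
With shield the two gaps are in series; the resistances add: (1/ε₁+1/ε_s−1)+(1/ε_s+1/ε₂−1) = 14.46+14.46 = 28.92.
Heat-flux ratio q₀/q = 28.92/1.353.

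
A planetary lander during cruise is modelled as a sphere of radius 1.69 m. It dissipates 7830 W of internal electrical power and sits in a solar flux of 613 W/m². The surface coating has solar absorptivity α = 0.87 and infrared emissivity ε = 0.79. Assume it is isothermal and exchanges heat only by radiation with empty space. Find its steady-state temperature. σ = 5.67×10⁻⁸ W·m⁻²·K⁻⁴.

At steady state, absorbed solar power + internal power = radiated power.
Absorbed: α·S·A_cross = 0.87·613·8.973 = 4785 W (cross-section πr²).
Total input = 4785 + 7830 = 12620 W.
Radiated: εσ·A_surf·T⁴ with A_surf = 4πr² = 35.89 m².
T⁴ = 12620/(0.79·5.67×10⁻⁸·35.89) = 7.847×10⁹ K⁴.

T ≈ 298 K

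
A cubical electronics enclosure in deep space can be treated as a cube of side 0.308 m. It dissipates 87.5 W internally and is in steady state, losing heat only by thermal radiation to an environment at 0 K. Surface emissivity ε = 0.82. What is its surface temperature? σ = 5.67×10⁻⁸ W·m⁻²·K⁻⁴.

Steady state: internal power = radiated power, P = εσA T⁴.
Radiating area A = 6L² = 0.5692 m².
T⁴ = P/(εσA) = 87.5/(0.82·5.67×10⁻⁸·0.5692) = 3.306×10⁹ K⁴.
T = (3.306×10⁹)^(1/4).

T ≈ 240 K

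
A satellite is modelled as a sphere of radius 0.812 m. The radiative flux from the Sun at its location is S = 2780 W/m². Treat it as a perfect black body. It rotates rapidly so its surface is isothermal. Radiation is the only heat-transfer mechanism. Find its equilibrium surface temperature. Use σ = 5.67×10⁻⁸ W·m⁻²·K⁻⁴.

At equilibrium, absorbed power = emitted power.
Absorbing cross-section = πr² = 2.071 m²; emitting surface = 4πr² = 8.286 m² (ratio 4).
S·A_cross = εσ·A_surf·T⁴  ⇒  T⁴ = S/(4σ).
T⁴ = 1.00·2780/(4·5.67×10⁻⁸) = 1.226×10¹⁰ K⁴.
T = (1.226×10¹⁰)^(1/4).

T ≈ 333 K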